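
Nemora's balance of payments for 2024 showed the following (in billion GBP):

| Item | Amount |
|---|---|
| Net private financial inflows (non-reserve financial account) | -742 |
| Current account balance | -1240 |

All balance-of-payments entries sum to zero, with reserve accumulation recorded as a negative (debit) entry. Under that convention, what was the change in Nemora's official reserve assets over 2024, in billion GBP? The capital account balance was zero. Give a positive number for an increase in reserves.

Official reserve transactions balance = -((-1240) + (-742)) = 1982
An accumulation of reserves is recorded as a debit (negative entry), so the change in the stock of reserves is the negative of that balance.
Change in official reserves = -(1982) = -1982

-1982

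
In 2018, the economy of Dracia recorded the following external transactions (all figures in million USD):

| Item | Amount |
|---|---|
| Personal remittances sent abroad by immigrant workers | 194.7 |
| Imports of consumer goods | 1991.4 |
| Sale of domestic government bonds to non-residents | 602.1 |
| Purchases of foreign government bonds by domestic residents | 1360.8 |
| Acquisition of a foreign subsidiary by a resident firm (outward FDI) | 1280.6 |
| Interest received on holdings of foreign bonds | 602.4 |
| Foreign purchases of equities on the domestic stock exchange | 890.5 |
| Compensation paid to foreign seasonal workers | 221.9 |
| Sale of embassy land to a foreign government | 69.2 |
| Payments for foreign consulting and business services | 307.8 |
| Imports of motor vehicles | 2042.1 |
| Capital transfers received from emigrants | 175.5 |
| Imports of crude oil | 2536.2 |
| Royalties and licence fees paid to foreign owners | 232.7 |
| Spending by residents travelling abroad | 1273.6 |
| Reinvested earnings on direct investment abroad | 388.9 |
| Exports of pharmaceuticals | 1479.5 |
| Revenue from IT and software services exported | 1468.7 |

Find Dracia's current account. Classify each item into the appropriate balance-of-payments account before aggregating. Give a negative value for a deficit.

-4860.9

Goods: 1479.5 - 2536.2 - 1991.4 - 2042.1 = -5090.2
Services: 1468.7 - 1273.6 - 232.7 - 307.8 = -345.4
Primary income: 388.9 + 602.4 - 221.9 = 769.4
Secondary income: -194.7
Current account = (-5090.2) + (-345.4) + 769.4 + (-194.7) = -4860.9
(Excluded from the current account — financial account: sale of domestic government bonds to non-residents 602.1, purchases of foreign government bonds by domestic residents 1360.8, acquisition of a foreign subsidiary by a resident firm (outward FDI) 1280.6, foreign purchases of equities on the domestic stock exchange 890.5; capital account: sale of embassy land to a foreign government 69.2, capital transfers received from emigrants 175.5.)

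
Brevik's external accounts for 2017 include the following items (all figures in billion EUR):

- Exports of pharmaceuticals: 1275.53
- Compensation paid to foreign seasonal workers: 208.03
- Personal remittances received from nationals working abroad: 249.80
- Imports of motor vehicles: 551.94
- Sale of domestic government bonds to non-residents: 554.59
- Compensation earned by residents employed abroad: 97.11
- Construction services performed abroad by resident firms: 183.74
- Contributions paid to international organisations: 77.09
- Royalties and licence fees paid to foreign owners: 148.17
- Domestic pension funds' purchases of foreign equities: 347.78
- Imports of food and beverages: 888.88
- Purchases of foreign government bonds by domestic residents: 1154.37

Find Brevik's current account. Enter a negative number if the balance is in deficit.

-67.93

Goods: -888.88 - 551.94 + 1275.53 = -165.29
Services: 183.74 - 148.17 = 35.57
Primary income: -208.03 + 97.11 = -110.92
Secondary income: -77.09 + 249.80 = 172.71
Current account = (-165.29) + 35.57 + (-110.92) + 172.71 = -67.93
(Excluded from the current account — financial account: sale of domestic government bonds to non-residents 554.59, domestic pension funds' purchases of foreign equities 347.78, purchases of foreign government bonds by domestic residents 1154.37.)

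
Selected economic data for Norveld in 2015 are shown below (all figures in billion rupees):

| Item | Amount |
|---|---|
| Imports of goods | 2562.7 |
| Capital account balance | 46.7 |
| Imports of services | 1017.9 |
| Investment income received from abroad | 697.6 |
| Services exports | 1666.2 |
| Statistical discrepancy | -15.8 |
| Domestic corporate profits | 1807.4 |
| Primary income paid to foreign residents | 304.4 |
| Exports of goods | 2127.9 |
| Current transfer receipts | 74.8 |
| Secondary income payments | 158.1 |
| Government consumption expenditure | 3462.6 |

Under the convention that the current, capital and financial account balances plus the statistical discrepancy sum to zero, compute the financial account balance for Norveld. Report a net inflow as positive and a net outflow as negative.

Goods balance = 2127.9 - 2562.7 = -434.8
Services balance = 1666.2 - 1017.9 = 648.3
Trade balance (goods + services) = -434.8 + 648.3 = 213.5
Net primary income = 697.6 - 304.4 = 393.2
Net secondary income = 74.8 - 158.1 = -83.3
Current account = 213.5 + 393.2 + (-83.3) = 523.4
Financial account = -(523.4 + 46.7 + (-15.8)) = -554.3

-554.3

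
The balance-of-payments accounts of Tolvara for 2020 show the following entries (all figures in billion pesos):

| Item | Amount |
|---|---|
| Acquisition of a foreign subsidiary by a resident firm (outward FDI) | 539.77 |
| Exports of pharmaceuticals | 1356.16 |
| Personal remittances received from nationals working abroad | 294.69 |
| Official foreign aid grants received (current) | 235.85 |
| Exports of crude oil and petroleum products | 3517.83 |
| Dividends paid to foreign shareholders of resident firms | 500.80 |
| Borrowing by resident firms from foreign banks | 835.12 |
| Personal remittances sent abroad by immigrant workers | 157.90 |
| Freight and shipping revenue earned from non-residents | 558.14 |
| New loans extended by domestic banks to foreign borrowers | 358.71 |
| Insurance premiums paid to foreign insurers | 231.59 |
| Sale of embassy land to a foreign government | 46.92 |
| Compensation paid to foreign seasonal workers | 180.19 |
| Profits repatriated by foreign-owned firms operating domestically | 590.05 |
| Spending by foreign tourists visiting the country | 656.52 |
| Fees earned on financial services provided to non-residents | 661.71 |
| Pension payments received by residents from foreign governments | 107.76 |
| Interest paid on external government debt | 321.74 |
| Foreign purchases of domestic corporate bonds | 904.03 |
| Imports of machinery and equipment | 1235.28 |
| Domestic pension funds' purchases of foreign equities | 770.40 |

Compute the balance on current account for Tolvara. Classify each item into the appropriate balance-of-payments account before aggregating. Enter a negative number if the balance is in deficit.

4171.11

Goods: 3517.83 - 1235.28 + 1356.16 = 3638.71
Services: -231.59 + 661.71 + 656.52 + 558.14 = 1644.78
Primary income: -500.80 - 180.19 - 321.74 - 590.05 = -1592.78
Secondary income: 107.76 + 235.85 + 294.69 - 157.90 = 480.40
Current account = 3638.71 + 1644.78 + (-1592.78) + 480.40 = 4171.11
(Excluded from the current account — financial account: acquisition of a foreign subsidiary by a resident firm (outward FDI) 539.77, borrowing by resident firms from foreign banks 835.12, new loans extended by domestic banks to foreign borrowers 358.71, foreign purchases of domestic corporate bonds 904.03, domestic pension funds' purchases of foreign equities 770.40; capital account: sale of embassy land to a foreign government 46.92.)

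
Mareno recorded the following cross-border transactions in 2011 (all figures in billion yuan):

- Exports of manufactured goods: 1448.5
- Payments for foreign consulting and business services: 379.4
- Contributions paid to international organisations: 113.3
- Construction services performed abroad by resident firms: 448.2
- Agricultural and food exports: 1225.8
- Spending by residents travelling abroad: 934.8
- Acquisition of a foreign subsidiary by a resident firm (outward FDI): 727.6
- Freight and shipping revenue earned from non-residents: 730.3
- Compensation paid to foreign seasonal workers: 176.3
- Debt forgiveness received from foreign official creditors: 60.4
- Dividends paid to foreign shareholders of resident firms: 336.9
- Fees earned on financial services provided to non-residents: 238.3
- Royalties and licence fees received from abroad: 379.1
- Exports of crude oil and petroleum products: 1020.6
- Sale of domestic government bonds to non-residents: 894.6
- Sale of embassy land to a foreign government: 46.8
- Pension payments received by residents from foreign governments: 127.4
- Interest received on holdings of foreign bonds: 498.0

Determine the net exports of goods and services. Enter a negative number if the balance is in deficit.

4176.6

Goods: 1225.8 + 1020.6 + 1448.5 = 3694.9
Services: -934.8 + 379.1 + 448.2 + 730.3 + 238.3 - 379.4 = 481.7
Trade balance = 3694.9 + 481.7 = 4176.6
(Excluded from the trade balance — secondary income: contributions paid to international organisations 113.3, pension payments received by residents from foreign governments 127.4; financial account: acquisition of a foreign subsidiary by a resident firm (outward FDI) 727.6, sale of domestic government bonds to non-residents 894.6; primary income: compensation paid to foreign seasonal workers 176.3, dividends paid to foreign shareholders of resident firms 336.9, interest received on holdings of foreign bonds 498.0; capital account: debt forgiveness received from foreign official creditors 60.4, sale of embassy land to a foreign government 46.8.)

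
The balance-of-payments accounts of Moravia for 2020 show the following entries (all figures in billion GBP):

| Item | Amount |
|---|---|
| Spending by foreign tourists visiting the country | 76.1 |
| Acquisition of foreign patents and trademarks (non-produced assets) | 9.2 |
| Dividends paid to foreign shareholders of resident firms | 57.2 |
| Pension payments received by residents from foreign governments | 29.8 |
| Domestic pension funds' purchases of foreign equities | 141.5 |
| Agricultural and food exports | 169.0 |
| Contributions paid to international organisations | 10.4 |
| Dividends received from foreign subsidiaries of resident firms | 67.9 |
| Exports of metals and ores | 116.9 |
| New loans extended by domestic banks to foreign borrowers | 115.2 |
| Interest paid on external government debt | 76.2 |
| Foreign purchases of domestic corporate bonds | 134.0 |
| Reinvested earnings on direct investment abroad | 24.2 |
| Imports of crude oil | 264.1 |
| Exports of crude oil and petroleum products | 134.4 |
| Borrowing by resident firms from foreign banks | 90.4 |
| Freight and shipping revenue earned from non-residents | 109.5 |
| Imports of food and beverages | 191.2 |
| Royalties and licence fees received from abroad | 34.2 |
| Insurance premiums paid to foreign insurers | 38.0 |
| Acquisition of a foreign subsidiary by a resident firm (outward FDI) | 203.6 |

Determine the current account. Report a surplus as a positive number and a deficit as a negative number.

124.9

Goods: -191.2 + 169.0 - 264.1 + 116.9 + 134.4 = -35.0
Services: 109.5 + 76.1 + 34.2 - 38.0 = 181.8
Primary income: 24.2 + 67.9 - 57.2 - 76.2 = -41.3
Secondary income: 29.8 - 10.4 = 19.4
Current account = (-35.0) + 181.8 + (-41.3) + 19.4 = 124.9
(Excluded from the current account — capital account: acquisition of foreign patents and trademarks (non-produced assets) 9.2; financial account: domestic pension funds' purchases of foreign equities 141.5, new loans extended by domestic banks to foreign borrowers 115.2, foreign purchases of domestic corporate bonds 134.0, borrowing by resident firms from foreign banks 90.4, acquisition of a foreign subsidiary by a resident firm (outward FDI) 203.6.)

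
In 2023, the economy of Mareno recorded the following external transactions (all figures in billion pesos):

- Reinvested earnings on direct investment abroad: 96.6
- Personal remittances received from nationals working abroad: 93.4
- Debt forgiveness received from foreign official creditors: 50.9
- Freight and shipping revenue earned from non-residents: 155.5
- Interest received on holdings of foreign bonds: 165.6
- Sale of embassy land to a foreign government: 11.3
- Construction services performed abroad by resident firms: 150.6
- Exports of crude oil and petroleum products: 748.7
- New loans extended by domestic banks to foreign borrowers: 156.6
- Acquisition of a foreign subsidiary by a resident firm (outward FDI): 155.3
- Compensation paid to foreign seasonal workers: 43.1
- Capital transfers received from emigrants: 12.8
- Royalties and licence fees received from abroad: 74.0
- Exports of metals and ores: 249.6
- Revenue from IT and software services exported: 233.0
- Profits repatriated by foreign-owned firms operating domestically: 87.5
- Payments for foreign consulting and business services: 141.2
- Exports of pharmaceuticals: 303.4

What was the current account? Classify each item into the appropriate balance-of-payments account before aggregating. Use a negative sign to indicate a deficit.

Goods: 249.6 + 303.4 + 748.7 = 1301.7
Services: 155.5 + 74.0 + 150.6 + 233.0 - 141.2 = 471.9
Primary income: -43.1 + 165.6 + 96.6 - 87.5 = 131.6
Secondary income: 93.4
Current account = 1301.7 + 471.9 + 131.6 + 93.4 = 1998.6
(Excluded from the current account — capital account: debt forgiveness received from foreign official creditors 50.9, sale of embassy land to a foreign government 11.3, capital transfers received from emigrants 12.8; financial account: new loans extended by domestic banks to foreign borrowers 156.6, acquisition of a foreign subsidiary by a resident firm (outward FDI) 155.3.)

1998.6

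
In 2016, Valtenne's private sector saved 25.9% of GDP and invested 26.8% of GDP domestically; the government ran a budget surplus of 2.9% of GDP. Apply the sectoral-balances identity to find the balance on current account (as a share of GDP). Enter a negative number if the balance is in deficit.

2.0

By the sectoral-balances identity, CA = (S_private - I) + (T - G).
Private balance = 25.9 - 26.8 = -0.9
Government balance (T - G) = 2.9
CA = -0.9 + 2.9 = 2.0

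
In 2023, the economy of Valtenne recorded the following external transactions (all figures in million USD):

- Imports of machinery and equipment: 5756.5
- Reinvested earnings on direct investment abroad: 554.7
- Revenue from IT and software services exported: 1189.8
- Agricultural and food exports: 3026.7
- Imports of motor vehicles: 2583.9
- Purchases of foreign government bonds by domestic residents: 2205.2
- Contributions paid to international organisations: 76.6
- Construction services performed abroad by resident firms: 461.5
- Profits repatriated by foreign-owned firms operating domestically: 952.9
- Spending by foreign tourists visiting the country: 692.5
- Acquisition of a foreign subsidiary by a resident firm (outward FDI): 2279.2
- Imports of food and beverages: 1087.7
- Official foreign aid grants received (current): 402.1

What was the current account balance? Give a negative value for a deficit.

Goods: -2583.9 - 5756.5 + 3026.7 - 1087.7 = -6401.4
Services: 692.5 + 1189.8 + 461.5 = 2343.8
Primary income: -952.9 + 554.7 = -398.2
Secondary income: -76.6 + 402.1 = 325.5
Current account = (-6401.4) + 2343.8 + (-398.2) + 325.5 = -4130.3
(Excluded from the current account — financial account: purchases of foreign government bonds by domestic residents 2205.2, acquisition of a foreign subsidiary by a resident firm (outward FDI) 2279.2.)

-4130.3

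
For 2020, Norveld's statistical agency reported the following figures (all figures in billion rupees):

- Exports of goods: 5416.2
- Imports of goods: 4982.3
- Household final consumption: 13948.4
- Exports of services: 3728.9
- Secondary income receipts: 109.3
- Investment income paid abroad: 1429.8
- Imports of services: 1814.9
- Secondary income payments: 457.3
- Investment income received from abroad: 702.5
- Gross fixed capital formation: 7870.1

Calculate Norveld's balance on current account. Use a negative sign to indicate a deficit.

1272.6

Goods balance = 5416.2 - 4982.3 = 433.9
Services balance = 3728.9 - 1814.9 = 1914.0
Trade balance (goods + services) = 433.9 + 1914.0 = 2347.9
Net primary income = 702.5 - 1429.8 = -727.3
Net secondary income = 109.3 - 457.3 = -348.0
Current account = 2347.9 + (-727.3) + (-348.0) = 1272.6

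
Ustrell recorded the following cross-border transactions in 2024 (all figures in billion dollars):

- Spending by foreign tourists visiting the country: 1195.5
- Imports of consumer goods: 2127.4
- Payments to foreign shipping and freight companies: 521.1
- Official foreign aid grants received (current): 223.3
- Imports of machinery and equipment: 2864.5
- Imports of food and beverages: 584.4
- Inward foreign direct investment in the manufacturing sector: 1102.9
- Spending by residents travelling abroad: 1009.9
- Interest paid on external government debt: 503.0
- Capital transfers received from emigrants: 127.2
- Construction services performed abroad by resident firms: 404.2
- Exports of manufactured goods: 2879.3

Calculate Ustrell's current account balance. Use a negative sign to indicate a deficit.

Goods: -2127.4 - 2864.5 - 584.4 + 2879.3 = -2697.0
Services: -1009.9 + 1195.5 - 521.1 + 404.2 = 68.7
Primary income: -503.0
Secondary income: 223.3
Current account = (-2697.0) + 68.7 + (-503.0) + 223.3 = -2908.0
(Excluded from the current account — financial account: inward foreign direct investment in the manufacturing sector 1102.9; capital account: capital transfers received from emigrants 127.2.)

-2908.0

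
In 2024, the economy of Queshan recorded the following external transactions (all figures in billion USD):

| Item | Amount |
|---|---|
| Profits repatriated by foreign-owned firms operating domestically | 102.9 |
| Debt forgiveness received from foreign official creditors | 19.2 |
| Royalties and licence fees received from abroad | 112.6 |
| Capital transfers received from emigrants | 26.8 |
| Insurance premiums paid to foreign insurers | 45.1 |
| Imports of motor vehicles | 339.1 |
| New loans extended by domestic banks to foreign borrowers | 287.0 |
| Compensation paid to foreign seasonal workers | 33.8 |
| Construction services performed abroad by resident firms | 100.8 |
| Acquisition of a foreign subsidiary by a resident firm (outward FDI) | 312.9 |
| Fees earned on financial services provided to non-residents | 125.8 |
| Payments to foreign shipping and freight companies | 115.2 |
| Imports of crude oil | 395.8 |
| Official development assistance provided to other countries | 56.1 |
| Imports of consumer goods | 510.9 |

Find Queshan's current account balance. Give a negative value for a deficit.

Goods: -395.8 - 510.9 - 339.1 = -1245.8
Services: 125.8 + 100.8 + 112.6 - 115.2 - 45.1 = 178.9
Primary income: -102.9 - 33.8 = -136.7
Secondary income: -56.1
Current account = (-1245.8) + 178.9 + (-136.7) + (-56.1) = -1259.7
(Excluded from the current account — capital account: debt forgiveness received from foreign official creditors 19.2, capital transfers received from emigrants 26.8; financial account: new loans extended by domestic banks to foreign borrowers 287.0, acquisition of a foreign subsidiary by a resident firm (outward FDI) 312.9.)

-1259.7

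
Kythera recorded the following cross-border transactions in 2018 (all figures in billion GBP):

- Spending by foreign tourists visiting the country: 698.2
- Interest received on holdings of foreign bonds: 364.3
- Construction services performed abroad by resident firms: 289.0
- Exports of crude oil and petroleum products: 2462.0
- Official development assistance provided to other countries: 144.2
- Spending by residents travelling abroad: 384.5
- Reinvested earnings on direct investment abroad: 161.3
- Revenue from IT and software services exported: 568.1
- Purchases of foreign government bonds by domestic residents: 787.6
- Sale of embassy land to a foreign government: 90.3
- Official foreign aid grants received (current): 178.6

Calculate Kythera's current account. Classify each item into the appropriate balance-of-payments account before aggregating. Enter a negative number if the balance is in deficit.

4192.8

Goods: 2462.0
Services: 289.0 - 384.5 + 568.1 + 698.2 = 1170.8
Primary income: 364.3 + 161.3 = 525.6
Secondary income: -144.2 + 178.6 = 34.4
Current account = 2462.0 + 1170.8 + 525.6 + 34.4 = 4192.8
(Excluded from the current account — financial account: purchases of foreign government bonds by domestic residents 787.6; capital account: sale of embassy land to a foreign government 90.3.)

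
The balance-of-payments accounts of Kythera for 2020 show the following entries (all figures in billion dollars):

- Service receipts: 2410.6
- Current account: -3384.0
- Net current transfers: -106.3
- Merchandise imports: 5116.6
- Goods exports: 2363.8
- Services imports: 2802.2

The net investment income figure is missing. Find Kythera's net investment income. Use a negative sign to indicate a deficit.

-133.3

Current account = goods balance + services balance + net primary income + net secondary income
Sum of the known components = -3250.7
Net investment income = CA - (known components) = -3384.0 - (-3250.7) = -133.3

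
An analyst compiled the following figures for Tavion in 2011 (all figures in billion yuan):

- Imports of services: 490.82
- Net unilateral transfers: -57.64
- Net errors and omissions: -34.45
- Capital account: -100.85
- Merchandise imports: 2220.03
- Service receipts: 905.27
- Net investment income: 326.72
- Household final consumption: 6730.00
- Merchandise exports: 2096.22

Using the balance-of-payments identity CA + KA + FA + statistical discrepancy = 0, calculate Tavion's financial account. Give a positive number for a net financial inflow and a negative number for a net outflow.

Goods balance = 2096.22 - 2220.03 = -123.81
Services balance = 905.27 - 490.82 = 414.45
Trade balance (goods + services) = -123.81 + 414.45 = 290.64
Net primary income = 326.72
Net secondary income = -57.64
Current account = 290.64 + 326.72 + (-57.64) = 559.72
Financial account = -(559.72 + (-100.85) + (-34.45)) = -424.42

-424.42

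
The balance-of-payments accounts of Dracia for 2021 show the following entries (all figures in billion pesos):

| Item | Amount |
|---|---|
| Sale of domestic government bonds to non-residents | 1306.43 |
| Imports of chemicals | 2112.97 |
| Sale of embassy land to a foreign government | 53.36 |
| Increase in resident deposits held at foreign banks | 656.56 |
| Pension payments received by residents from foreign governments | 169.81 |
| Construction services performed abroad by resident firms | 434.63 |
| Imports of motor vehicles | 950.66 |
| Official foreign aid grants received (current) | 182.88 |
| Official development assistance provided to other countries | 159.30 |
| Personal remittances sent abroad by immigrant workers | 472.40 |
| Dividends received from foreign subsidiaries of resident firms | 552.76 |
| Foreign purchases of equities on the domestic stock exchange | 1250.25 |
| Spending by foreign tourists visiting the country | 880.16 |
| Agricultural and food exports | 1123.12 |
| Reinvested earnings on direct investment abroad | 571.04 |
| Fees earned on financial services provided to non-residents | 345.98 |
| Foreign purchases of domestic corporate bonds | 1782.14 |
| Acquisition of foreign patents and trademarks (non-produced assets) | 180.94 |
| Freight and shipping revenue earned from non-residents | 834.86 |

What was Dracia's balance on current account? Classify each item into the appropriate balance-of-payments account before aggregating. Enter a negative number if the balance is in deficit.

1399.91

Goods: 1123.12 - 2112.97 - 950.66 = -1940.51
Services: 434.63 + 345.98 + 880.16 + 834.86 = 2495.63
Primary income: 552.76 + 571.04 = 1123.80
Secondary income: -159.30 - 472.40 + 182.88 + 169.81 = -279.01
Current account = (-1940.51) + 2495.63 + 1123.80 + (-279.01) = 1399.91
(Excluded from the current account — financial account: sale of domestic government bonds to non-residents 1306.43, increase in resident deposits held at foreign banks 656.56, foreign purchases of equities on the domestic stock exchange 1250.25, foreign purchases of domestic corporate bonds 1782.14; capital account: sale of embassy land to a foreign government 53.36, acquisition of foreign patents and trademarks (non-produced assets) 180.94.)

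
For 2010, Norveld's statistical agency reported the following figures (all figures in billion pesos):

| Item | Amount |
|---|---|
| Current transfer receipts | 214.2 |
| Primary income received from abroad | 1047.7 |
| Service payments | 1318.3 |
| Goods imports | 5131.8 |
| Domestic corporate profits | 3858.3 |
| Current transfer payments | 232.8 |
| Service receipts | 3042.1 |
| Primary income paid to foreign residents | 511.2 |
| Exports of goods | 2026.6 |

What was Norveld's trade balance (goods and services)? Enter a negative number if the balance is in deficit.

Goods balance = 2026.6 - 5131.8 = -3105.2
Services balance = 3042.1 - 1318.3 = 1723.8
Trade balance (goods + services) = -3105.2 + 1723.8 = -1381.4

-1381.4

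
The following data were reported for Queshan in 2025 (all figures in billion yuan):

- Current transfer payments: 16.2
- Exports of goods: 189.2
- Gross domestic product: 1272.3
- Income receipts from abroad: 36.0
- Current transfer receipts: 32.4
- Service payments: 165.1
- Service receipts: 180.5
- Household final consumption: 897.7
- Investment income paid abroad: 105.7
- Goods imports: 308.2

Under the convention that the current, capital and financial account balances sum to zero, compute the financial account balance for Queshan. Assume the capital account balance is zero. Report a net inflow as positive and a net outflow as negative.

Goods balance = 189.2 - 308.2 = -119.0
Services balance = 180.5 - 165.1 = 15.4
Trade balance (goods + services) = -119.0 + 15.4 = -103.6
Net primary income = 36.0 - 105.7 = -69.7
Net secondary income = 32.4 - 16.2 = 16.2
Current account = -103.6 + (-69.7) + 16.2 = -157.1
Financial account = -(-157.1) = 157.1

157.1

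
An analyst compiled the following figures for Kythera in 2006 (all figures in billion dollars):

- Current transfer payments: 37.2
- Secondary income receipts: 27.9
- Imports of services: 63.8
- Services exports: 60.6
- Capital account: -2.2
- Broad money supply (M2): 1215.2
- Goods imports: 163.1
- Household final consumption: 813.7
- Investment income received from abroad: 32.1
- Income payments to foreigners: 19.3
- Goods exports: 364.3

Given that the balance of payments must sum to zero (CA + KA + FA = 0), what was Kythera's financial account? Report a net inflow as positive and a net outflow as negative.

Goods balance = 364.3 - 163.1 = 201.2
Services balance = 60.6 - 63.8 = -3.2
Trade balance (goods + services) = 201.2 + (-3.2) = 198.0
Net primary income = 32.1 - 19.3 = 12.8
Net secondary income = 27.9 - 37.2 = -9.3
Current account = 198.0 + 12.8 + (-9.3) = 201.5
Financial account = -(201.5 + (-2.2)) = -199.3

-199.3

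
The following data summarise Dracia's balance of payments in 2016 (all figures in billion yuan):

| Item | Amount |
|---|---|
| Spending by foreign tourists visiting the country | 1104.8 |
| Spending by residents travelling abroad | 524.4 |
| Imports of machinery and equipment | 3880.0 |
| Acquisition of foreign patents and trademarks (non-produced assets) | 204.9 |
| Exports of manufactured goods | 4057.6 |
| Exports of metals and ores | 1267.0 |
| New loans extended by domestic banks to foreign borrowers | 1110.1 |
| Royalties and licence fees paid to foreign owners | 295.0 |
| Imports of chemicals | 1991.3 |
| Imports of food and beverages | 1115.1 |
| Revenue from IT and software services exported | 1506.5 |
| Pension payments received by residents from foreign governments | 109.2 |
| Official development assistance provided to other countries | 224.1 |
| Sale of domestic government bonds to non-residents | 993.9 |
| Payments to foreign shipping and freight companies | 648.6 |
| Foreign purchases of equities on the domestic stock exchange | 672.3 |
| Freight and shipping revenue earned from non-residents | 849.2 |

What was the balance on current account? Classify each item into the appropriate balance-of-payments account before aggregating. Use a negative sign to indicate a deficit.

Goods: -1991.3 + 4057.6 - 1115.1 + 1267.0 - 3880.0 = -1661.8
Services: -524.4 + 1104.8 - 295.0 + 849.2 - 648.6 + 1506.5 = 1992.5
Secondary income: -224.1 + 109.2 = -114.9
Current account = (-1661.8) + 1992.5 + (-114.9) = 215.8
(Excluded from the current account — capital account: acquisition of foreign patents and trademarks (non-produced assets) 204.9; financial account: new loans extended by domestic banks to foreign borrowers 1110.1, sale of domestic government bonds to non-residents 993.9, foreign purchases of equities on the domestic stock exchange 672.3.)

215.8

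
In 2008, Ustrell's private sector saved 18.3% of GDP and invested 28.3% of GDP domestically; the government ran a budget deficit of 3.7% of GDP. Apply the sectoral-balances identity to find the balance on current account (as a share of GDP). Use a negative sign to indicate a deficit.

By the sectoral-balances identity, CA = (S_private - I) + (T - G).
Private balance = 18.3 - 28.3 = -10.0
Government balance (T - G) = -3.7
CA = -10.0 + (-3.7) = -13.7

-13.7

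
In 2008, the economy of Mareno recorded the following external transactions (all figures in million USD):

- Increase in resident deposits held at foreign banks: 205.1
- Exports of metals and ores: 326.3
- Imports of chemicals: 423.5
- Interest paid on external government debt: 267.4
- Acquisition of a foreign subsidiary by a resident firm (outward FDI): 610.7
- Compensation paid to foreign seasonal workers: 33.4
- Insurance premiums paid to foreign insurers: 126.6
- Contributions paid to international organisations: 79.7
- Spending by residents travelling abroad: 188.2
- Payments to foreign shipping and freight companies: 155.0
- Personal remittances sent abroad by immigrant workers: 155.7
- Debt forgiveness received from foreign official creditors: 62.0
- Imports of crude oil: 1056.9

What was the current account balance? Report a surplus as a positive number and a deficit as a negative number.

-2160.1

Goods: -1056.9 - 423.5 + 326.3 = -1154.1
Services: -155.0 - 188.2 - 126.6 = -469.8
Primary income: -267.4 - 33.4 = -300.8
Secondary income: -155.7 - 79.7 = -235.4
Current account = (-1154.1) + (-469.8) + (-300.8) + (-235.4) = -2160.1
(Excluded from the current account — financial account: increase in resident deposits held at foreign banks 205.1, acquisition of a foreign subsidiary by a resident firm (outward FDI) 610.7; capital account: debt forgiveness received from foreign official creditors 62.0.)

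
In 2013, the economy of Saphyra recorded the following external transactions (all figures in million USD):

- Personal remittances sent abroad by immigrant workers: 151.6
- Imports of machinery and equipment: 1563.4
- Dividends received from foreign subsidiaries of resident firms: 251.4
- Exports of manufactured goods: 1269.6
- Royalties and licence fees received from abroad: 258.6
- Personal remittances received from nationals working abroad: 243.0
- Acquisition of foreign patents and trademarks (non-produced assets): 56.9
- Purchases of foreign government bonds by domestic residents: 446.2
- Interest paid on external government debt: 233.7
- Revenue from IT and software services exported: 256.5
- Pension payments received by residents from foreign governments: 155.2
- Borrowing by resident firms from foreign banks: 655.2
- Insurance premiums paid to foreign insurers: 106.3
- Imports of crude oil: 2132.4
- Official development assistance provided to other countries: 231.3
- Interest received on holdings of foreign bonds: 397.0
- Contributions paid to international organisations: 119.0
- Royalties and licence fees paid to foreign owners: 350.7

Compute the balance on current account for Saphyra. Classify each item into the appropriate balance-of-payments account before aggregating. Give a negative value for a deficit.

Goods: -2132.4 - 1563.4 + 1269.6 = -2426.2
Services: -350.7 - 106.3 + 256.5 + 258.6 = 58.1
Primary income: 397.0 + 251.4 - 233.7 = 414.7
Secondary income: -119.0 - 231.3 - 151.6 + 155.2 + 243.0 = -103.7
Current account = (-2426.2) + 58.1 + 414.7 + (-103.7) = -2057.1
(Excluded from the current account — capital account: acquisition of foreign patents and trademarks (non-produced assets) 56.9; financial account: purchases of foreign government bonds by domestic residents 446.2, borrowing by resident firms from foreign banks 655.2.)

-2057.1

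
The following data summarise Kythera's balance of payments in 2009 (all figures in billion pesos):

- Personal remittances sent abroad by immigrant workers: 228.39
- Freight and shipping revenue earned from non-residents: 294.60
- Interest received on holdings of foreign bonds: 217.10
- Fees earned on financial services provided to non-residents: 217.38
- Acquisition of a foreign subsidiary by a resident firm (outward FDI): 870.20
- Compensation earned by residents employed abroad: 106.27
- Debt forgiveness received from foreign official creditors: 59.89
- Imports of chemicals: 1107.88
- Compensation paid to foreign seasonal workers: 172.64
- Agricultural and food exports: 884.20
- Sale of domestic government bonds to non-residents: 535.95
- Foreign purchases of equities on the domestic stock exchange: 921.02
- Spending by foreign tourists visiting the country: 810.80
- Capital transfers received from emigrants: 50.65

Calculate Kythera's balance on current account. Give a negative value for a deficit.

Goods: -1107.88 + 884.20 = -223.68
Services: 217.38 + 810.80 + 294.60 = 1322.78
Primary income: 106.27 + 217.10 - 172.64 = 150.73
Secondary income: -228.39
Current account = (-223.68) + 1322.78 + 150.73 + (-228.39) = 1021.44
(Excluded from the current account — financial account: acquisition of a foreign subsidiary by a resident firm (outward FDI) 870.20, sale of domestic government bonds to non-residents 535.95, foreign purchases of equities on the domestic stock exchange 921.02; capital account: debt forgiveness received from foreign official creditors 59.89, capital transfers received from emigrants 50.65.)

1021.44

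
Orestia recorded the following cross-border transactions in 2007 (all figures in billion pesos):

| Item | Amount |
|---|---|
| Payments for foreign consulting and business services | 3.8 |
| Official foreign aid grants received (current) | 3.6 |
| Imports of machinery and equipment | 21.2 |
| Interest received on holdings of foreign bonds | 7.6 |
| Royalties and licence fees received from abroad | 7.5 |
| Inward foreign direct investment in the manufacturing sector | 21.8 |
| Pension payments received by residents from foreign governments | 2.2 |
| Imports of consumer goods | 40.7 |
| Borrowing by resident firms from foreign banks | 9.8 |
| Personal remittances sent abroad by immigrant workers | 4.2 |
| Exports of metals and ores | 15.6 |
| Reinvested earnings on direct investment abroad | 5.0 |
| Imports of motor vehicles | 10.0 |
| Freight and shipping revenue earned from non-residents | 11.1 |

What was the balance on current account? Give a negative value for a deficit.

-27.3

Goods: -21.2 - 40.7 - 10.0 + 15.6 = -56.3
Services: 7.5 - 3.8 + 11.1 = 14.8
Primary income: 5.0 + 7.6 = 12.6
Secondary income: 3.6 - 4.2 + 2.2 = 1.6
Current account = (-56.3) + 14.8 + 12.6 + 1.6 = -27.3
(Excluded from the current account — financial account: inward foreign direct investment in the manufacturing sector 21.8, borrowing by resident firms from foreign banks 9.8.)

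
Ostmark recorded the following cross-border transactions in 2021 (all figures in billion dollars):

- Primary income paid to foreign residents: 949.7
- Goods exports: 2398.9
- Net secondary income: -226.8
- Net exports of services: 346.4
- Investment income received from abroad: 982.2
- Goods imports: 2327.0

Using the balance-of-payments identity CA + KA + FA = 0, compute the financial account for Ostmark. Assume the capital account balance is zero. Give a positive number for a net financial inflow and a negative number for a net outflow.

-224.0

Goods balance = 2398.9 - 2327.0 = 71.9
Services balance = 346.4
Trade balance (goods + services) = 71.9 + 346.4 = 418.3
Net primary income = 982.2 - 949.7 = 32.5
Net secondary income = -226.8
Current account = 418.3 + 32.5 + (-226.8) = 224.0
Financial account = -(224.0) = -224.0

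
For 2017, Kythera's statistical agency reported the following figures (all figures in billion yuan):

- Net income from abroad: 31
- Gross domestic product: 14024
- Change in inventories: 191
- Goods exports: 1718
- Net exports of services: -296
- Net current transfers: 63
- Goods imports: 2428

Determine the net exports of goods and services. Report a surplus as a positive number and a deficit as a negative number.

Goods balance = 1718 - 2428 = -710
Services balance = -296
Trade balance (goods + services) = -710 + (-296) = -1006

-1006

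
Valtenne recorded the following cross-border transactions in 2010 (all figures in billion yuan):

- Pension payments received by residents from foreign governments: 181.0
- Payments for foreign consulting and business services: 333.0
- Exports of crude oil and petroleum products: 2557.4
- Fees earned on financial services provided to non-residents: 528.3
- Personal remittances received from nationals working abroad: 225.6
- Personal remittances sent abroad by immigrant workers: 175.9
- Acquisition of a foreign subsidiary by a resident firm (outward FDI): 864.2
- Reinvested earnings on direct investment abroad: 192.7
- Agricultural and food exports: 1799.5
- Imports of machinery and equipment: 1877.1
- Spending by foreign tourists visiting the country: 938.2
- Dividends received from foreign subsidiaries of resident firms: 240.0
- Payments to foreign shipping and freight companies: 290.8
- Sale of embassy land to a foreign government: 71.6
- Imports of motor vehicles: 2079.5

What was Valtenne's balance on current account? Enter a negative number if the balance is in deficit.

Goods: 1799.5 - 2079.5 + 2557.4 - 1877.1 = 400.3
Services: -290.8 - 333.0 + 528.3 + 938.2 = 842.7
Primary income: 192.7 + 240.0 = 432.7
Secondary income: 181.0 + 225.6 - 175.9 = 230.7
Current account = 400.3 + 842.7 + 432.7 + 230.7 = 1906.4
(Excluded from the current account — financial account: acquisition of a foreign subsidiary by a resident firm (outward FDI) 864.2; capital account: sale of embassy land to a foreign government 71.6.)

1906.4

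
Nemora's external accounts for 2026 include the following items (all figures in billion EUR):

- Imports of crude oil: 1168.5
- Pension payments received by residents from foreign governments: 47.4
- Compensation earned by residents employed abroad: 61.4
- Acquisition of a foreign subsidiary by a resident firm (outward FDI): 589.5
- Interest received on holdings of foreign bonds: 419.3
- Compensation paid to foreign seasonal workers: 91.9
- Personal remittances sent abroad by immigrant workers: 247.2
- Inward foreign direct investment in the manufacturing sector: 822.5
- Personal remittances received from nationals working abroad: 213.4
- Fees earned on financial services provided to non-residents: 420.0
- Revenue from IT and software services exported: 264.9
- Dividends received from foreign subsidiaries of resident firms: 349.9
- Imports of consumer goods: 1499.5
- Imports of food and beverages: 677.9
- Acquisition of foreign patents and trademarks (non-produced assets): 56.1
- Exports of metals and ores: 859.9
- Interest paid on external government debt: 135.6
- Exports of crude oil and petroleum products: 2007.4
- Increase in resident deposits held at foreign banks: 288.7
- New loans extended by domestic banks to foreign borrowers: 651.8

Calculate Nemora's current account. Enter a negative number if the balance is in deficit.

Goods: 859.9 + 2007.4 - 1499.5 - 677.9 - 1168.5 = -478.6
Services: 264.9 + 420.0 = 684.9
Primary income: 349.9 - 135.6 - 91.9 + 419.3 + 61.4 = 603.1
Secondary income: 47.4 + 213.4 - 247.2 = 13.6
Current account = (-478.6) + 684.9 + 603.1 + 13.6 = 823.0
(Excluded from the current account — financial account: acquisition of a foreign subsidiary by a resident firm (outward FDI) 589.5, inward foreign direct investment in the manufacturing sector 822.5, increase in resident deposits held at foreign banks 288.7, new loans extended by domestic banks to foreign borrowers 651.8; capital account: acquisition of foreign patents and trademarks (non-produced assets) 56.1.)

823.0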